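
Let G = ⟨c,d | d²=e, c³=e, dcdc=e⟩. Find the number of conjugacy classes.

The conjugacy classes (representative and size) are:
  [e] (size 1), [c] (size 2), [cd] (size 3).
Class equation: 1 + 2 + 3 = 6 = |G|. So G has 3 conjugacy classes.

Answer: 3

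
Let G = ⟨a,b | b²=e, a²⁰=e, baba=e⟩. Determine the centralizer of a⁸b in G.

⟨a⁸b⟩ ⊆ C_G(a⁸b) since powers of a⁸b commute with a⁸b; so |C_G(a⁸b)| ≥ |⟨a⁸b⟩| = 2.
By orbit–stabilizer, |C_G(a⁸b)| = |G| / |conj. class of a⁸b| = 40 / 10 = 4.
The 4 elements commuting with a⁸b are {e, a¹⁰, a⁸b, a¹⁸b}.

Answer: {e, a¹⁰, a⁸b, a¹⁸b}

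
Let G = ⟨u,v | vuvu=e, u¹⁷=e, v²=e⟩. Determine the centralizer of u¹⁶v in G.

⟨u¹⁶v⟩ ⊆ C_G(u¹⁶v) since powers of u¹⁶v commute with u¹⁶v; so |C_G(u¹⁶v)| ≥ |⟨u¹⁶v⟩| = 2.
By orbit–stabilizer, |C_G(u¹⁶v)| = |G| / |conj. class of u¹⁶v| = 34 / 17 = 2.
The 2 elements commuting with u¹⁶v are {e, u¹⁶v}.

Answer: {e, u¹⁶v}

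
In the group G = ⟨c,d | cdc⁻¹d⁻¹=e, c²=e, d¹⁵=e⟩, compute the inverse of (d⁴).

The order of (d⁴) is 15 (smallest k with (d⁴)ᵏ = e), so (d⁴)⁻¹ = (d⁴)¹⁴ = d¹¹.
Check: (d⁴) · (d¹¹) → (d⁴) · d¹¹ = e, giving e as required.

Answer: d¹¹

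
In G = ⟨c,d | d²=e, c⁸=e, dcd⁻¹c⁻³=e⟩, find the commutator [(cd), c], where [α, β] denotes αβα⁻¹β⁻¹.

[(cd), c] = (cd)·c·(cd)⁻¹·c⁻¹.
  (cd) · c = c⁴d
  (c⁴d) · (c⁵d) = c³
  (c³) · (c⁷) = c²

Answer: c²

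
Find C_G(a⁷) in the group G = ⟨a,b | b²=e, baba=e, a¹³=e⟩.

⟨a⁷⟩ ⊆ C_G(a⁷) since powers of a⁷ commute with a⁷; so |C_G(a⁷)| ≥ |⟨a⁷⟩| = 13.
By orbit–stabilizer, |C_G(a⁷)| = |G| / |conj. class of a⁷| = 26 / 2 = 13.
The 13 elements commuting with a⁷ are {e, a, a², a³, a⁴, a⁵, a⁶, a⁷, a⁸, a⁹, a¹⁰, a¹¹, a¹²}.

Answer: {e, a, a², a³, a⁴, a⁵, a⁶, a⁷, a⁸, a⁹, a¹⁰, a¹¹, a¹²}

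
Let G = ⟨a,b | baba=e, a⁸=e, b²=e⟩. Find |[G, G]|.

G' = [G, G] is generated by all commutators. The generator-pair commutators are: [a, b] = a².
The subgroup they normally generate is {e, a², a⁴, a⁶}, of order 4.
Check: |G/G'| = 16/4 = 4 is the order of the abelianisation.

Answer: 4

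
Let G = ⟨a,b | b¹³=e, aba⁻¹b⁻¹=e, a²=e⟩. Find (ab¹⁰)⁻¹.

The order of (ab¹⁰) is 26 (smallest k with (ab¹⁰)ᵏ = e), so (ab¹⁰)⁻¹ = (ab¹⁰)²⁵ = ab³.
Check: (ab¹⁰) · (ab³) → (ab¹⁰) · a = b¹⁰;   (b¹⁰) · b³ = e, giving e as required.

Answer: ab³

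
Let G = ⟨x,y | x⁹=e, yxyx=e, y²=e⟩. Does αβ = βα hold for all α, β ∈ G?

x·y = xy but y·x = x⁸y, so x·y ≠ y·x and G is not abelian.

Answer: No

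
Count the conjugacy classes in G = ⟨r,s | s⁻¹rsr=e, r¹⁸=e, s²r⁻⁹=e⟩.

The conjugacy classes (representative and size) are:
  [e] (size 1), [r¹⁷] (size 2), [r¹⁶] (size 2), [r³] (size 2), [r¹⁴] (size 2), [r¹³] (size 2), [r¹²] (size 2), [r¹¹] (size 2), [r¹⁰] (size 2), [r⁹] (size 1), [r⁸s] (size 9), [rs] (size 9).
Class equation: 1 + 2 + 2 + 2 + 2 + 2 + 2 + 2 + 2 + 1 + 9 + 9 = 36 = |G|. So G has 12 conjugacy classes.

Answer: 12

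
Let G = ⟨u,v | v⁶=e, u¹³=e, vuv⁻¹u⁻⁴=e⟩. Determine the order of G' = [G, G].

G' = [G, G] is generated by all commutators. The generator-pair commutators are: [u, v] = u¹⁰.
The subgroup they normally generate is {e, u, u², u³, u⁴, u⁵, u⁶, u⁷, u⁸, u⁹, u¹⁰, u¹¹, u¹²}, of order 13.
Check: |G/G'| = 78/13 = 6 is the order of the abelianisation.

Answer: 13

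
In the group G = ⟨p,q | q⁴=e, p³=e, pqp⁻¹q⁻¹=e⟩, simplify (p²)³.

Compute successive powers of (p²), reducing at each step:
  (p²)²: (p²) · p² = p
  (p²)³: p · p² = e

Answer: e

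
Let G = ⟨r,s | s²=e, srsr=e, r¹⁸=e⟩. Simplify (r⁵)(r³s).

Compute (r⁵) · (r³s) by multiplying left to right and reducing via the relations at each step:
  (r⁵) · r³ = r⁸
  (r⁸) · s = r⁸s

Answer: r⁸s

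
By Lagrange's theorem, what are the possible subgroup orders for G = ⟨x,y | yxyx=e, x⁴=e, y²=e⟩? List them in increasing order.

|G| = 8 = 2³. By Lagrange's theorem the order of any subgroup divides 8; the divisors of 8 are 1, 2, 4, 8.

Answer: 1, 2, 4, 8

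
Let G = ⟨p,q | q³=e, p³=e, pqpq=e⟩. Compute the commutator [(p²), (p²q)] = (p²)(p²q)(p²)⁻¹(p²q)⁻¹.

[(p²), (p²q)] = (p²)·(p²q)·(p²)⁻¹·(p²q)⁻¹.
  (p²) · (p²q) = pq
  (pq) · p = q²
  (q²) · (q²p) = p²q²

Answer: p²q²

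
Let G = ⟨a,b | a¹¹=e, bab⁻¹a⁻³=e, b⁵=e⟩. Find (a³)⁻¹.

The order of (a³) is 11 (smallest k with (a³)ᵏ = e), so (a³)⁻¹ = (a³)¹⁰ = a⁸.
Check: (a³) · (a⁸) → (a³) · a⁸ = e, giving e as required.

Answer: a⁸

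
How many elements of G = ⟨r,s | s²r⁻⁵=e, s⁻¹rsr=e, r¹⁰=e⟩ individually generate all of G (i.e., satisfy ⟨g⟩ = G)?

⟨g⟩ = G would require ord(g) = |G| = 20, but the maximum element order in G is 10 < 20. So G is not cyclic and no single element generates it: the count is 0.

Answer: 0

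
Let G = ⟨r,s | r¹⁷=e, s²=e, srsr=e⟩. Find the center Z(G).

An element z ∈ Z(G) iff z commutes with every generator.
For example e is central: e·r = r = r·e; e·s = s = s·e.
Whereas r ∉ Z(G) since r·s = rs ≠ r¹⁶s = s·r.
Checking each of the 34 elements this way gives Z(G) = {e}, of order 1.

Answer: {e}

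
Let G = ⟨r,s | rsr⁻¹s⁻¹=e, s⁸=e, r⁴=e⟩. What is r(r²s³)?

Compute r · (r²s³) by multiplying left to right and reducing via the relations at each step:
  r · r² = r³
  (r³) · s³ = r³s³

Answer: r³s³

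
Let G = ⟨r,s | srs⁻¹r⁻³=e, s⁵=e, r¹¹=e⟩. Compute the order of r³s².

Compute successive powers until reaching e:
  (r³s²)¹ = r³s², (r³s²)² = r⁸s⁴, (r³s²)³ = r⁹s, (r³s²)⁴ = r⁷s³, (r³s²)⁵ = e.
The smallest positive k with (r³s²)ᵏ = e is 5.

Answer: 5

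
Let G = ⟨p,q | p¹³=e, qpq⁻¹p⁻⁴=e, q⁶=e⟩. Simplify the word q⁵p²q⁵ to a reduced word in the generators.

Multiply left to right, reducing at each step:
  (q⁵) · p² = p⁷q⁵
  (p⁷q⁵) · q⁵ = p⁷q⁴

Answer: p⁷q⁴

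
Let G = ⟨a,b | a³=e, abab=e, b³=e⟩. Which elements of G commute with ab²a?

⟨ab²a⟩ ⊆ C_G(ab²a) since powers of ab²a commute with ab²a; so |C_G(ab²a)| ≥ |⟨ab²a⟩| = 2.
By orbit–stabilizer, |C_G(ab²a)| = |G| / |conj. class of ab²a| = 12 / 3 = 4.
The 4 elements commuting with ab²a are {e, ab, a²b², ab²a}.

Answer: {e, ab, a²b², ab²a}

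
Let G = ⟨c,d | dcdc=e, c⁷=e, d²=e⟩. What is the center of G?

An element z ∈ Z(G) iff z commutes with every generator.
For example e is central: e·c = c = c·e; e·d = d = d·e.
Whereas c ∉ Z(G) since c·d = cd ≠ c⁶d = d·c.
Checking each of the 14 elements this way gives Z(G) = {e}, of order 1.

Answer: {e}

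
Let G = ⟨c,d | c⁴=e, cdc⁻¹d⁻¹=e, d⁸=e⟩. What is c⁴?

Compute successive powers of c, reducing at each step:
  c²: c · c = c²
  c³: (c²) · c = c³
  c⁴: (c³) · c = e

Answer: e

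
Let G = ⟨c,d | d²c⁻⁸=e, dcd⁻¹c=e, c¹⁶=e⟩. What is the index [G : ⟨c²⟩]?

First find ord(c²) by computing successive powers:
  (c²)¹ = c², (c²)² = c⁴, (c²)³ = c⁶, (c²)⁴ = c⁸, (c²)⁵ = c¹⁰, (c²)⁶ = c¹², (c²)⁷ = c¹⁴, (c²)⁸ = e.
So |⟨c²⟩| = ord(c²) = 8. With |G| = 32, by Lagrange [G : ⟨c²⟩] = 32/8 = 4.

Answer: 4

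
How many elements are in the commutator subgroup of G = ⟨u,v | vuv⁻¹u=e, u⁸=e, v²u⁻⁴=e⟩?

G' = [G, G] is generated by all commutators. The generator-pair commutators are: [u, v] = u².
The subgroup they normally generate is {e, u², u⁴, u⁶}, of order 4.
Check: |G/G'| = 16/4 = 4 is the order of the abelianisation.

Answer: 4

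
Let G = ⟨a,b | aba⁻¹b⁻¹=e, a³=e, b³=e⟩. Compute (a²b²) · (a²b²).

Compute (a²b²) · (a²b²) by multiplying left to right and reducing via the relations at each step:
  (a²b²) · a² = ab²
  (ab²) · b² = ab

Answer: ab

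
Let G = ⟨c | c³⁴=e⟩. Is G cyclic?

|G| = 34. The element c has order 34 (its powers give 34 distinct elements), so ⟨c⟩ = G and G is cyclic.

Answer: Yes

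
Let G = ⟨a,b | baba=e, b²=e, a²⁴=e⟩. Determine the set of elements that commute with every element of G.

An element z ∈ Z(G) iff z commutes with every generator.
For example a¹² is central: (a¹²)·a = a¹³ = a·(a¹²); (a¹²)·b = a¹²b = b·(a¹²).
Whereas a ∉ Z(G) since a·b = ab ≠ a²³b = b·a.
Checking each of the 48 elements this way gives Z(G) = {e, a¹²}, of order 2.

Answer: {e, a¹²}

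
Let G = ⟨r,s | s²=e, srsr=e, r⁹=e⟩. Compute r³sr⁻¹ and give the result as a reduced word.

Multiply left to right, reducing at each step:
  (r³) · s = r³s
  (r³s) · r⁻¹ = r⁴s

Answer: r⁴s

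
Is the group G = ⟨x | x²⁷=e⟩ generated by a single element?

|G| = 27. The element x has order 27 (its powers give 27 distinct elements), so ⟨x⟩ = G and G is cyclic.

Answer: Yes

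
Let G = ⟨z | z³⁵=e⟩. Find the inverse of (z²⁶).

The order of (z²⁶) is 35 (smallest k with (z²⁶)ᵏ = e), so (z²⁶)⁻¹ = (z²⁶)³⁴ = z⁹.
Check: (z²⁶) · (z⁹) → (z²⁶) · z⁹ = e, giving e as required.

Answer: z⁹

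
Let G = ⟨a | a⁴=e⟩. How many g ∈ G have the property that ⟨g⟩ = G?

G is cyclic of order 4. An element generates G iff its order is 4, and a cyclic group of order 4 has exactly φ(4) = 2 such elements.

Answer: 2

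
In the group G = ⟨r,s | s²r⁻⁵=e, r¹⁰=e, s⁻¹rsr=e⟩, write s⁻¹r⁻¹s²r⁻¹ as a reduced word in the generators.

Multiply left to right, reducing at each step:
  (s⁻¹) · r⁻¹ = rs⁻¹
  (rs⁻¹) · s² = rs
  (rs) · r⁻¹ = r²s

Answer: r²s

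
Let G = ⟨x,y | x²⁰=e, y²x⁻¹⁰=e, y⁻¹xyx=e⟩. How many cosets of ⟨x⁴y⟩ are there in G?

First find ord(x⁴y) by computing successive powers:
  (x⁴y)¹ = x⁴y, (x⁴y)² = x¹⁰, (x⁴y)³ = x⁴y⁻¹, (x⁴y)⁴ = e.
So |⟨x⁴y⟩| = ord(x⁴y) = 4. With |G| = 40, by Lagrange [G : ⟨x⁴y⟩] = 40/4 = 10.

Answer: 10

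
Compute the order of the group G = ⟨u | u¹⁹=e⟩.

G is generated by a single element, so G is cyclic. The relator gives u¹⁹ = e and no smaller power is forced to be e, so the 19 powers {e, u, u², u³, u⁴, u⁵, u⁶, u⁷, u⁸, u⁹, u¹², u¹³, u¹¹, u¹⁰, u¹⁴, u¹⁵, u¹⁶, u¹⁷, u¹⁸} are distinct. Hence |G| = 19.

Answer: 19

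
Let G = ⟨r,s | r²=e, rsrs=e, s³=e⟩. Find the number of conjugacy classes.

The conjugacy classes (representative and size) are:
  [e] (size 1), [rs²] (size 3), [s²] (size 2).
Class equation: 1 + 3 + 2 = 6 = |G|. So G has 3 conjugacy classes.

Answer: 3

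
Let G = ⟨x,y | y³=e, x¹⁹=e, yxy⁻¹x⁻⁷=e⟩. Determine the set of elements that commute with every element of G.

An element z ∈ Z(G) iff z commutes with every generator.
For example e is central: e·x = x = x·e; e·y = y = y·e.
Whereas x ∉ Z(G) since x·y = xy ≠ x⁷y = y·x.
Checking each of the 57 elements this way gives Z(G) = {e}, of order 1.

Answer: {e}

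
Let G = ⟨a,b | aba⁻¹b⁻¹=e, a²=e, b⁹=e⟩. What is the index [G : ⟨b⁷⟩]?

First find ord(b⁷) by computing successive powers:
  (b⁷)¹ = b⁷, (b⁷)² = b⁵, (b⁷)³ = b³, (b⁷)⁴ = b, (b⁷)⁵ = b⁸, (b⁷)⁶ = b⁶, (b⁷)⁷ = b⁴, (b⁷)⁸ = b², (b⁷)⁹ = e.
So |⟨b⁷⟩| = ord(b⁷) = 9. With |G| = 18, by Lagrange [G : ⟨b⁷⟩] = 18/9 = 2.

Answer: 2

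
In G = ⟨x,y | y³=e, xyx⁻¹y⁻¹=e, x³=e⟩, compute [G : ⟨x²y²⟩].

First find ord(x²y²) by computing successive powers:
  (x²y²)¹ = x²y², (x²y²)² = xy, (x²y²)³ = e.
So |⟨x²y²⟩| = ord(x²y²) = 3. With |G| = 9, by Lagrange [G : ⟨x²y²⟩] = 9/3 = 3.

Answer: 3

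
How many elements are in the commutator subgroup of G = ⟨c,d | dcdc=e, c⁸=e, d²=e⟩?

G' = [G, G] is generated by all commutators. The generator-pair commutators are: [c, d] = c².
The subgroup they normally generate is {e, c², c⁴, c⁶}, of order 4.
Check: |G/G'| = 16/4 = 4 is the order of the abelianisation.

Answer: 4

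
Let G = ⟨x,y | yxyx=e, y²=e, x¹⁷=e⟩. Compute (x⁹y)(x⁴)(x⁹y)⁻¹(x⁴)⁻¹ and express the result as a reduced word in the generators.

[(x⁹y), (x⁴)] = (x⁹y)·(x⁴)·(x⁹y)⁻¹·(x⁴)⁻¹.
  (x⁹y) · (x⁴) = x⁵y
  (x⁵y) · (x⁹y) = x¹³
  (x¹³) · (x¹³) = x⁹

Answer: x⁹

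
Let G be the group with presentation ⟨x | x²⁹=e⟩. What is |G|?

G is generated by a single element, so G is cyclic. The relator gives x²⁹ = e and no smaller power is forced to be e, so the 29 powers {e, x, x², x³, x⁴, x⁵, x⁶, x⁷, x⁸, x⁹, x²², x²³, x²¹, x²⁰, x²⁴, x²⁵, x²⁶, x²⁷, x²⁸, x¹², x¹³, x¹¹, x¹⁰, x¹⁴, x¹⁵, x¹⁶, x¹⁷, x¹⁸, x¹⁹} are distinct. Hence |G| = 29.

Answer: 29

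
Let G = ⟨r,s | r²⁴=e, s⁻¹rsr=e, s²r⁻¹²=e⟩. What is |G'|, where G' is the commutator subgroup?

G' = [G, G] is generated by all commutators. The generator-pair commutators are: [r, s] = r².
The subgroup they normally generate is {e, r², r⁴, r⁶, r⁸, r¹⁰, r¹², r¹⁴, r¹⁶, r¹⁸, r²⁰, r²²}, of order 12.
Check: |G/G'| = 48/12 = 4 is the order of the abelianisation.

Answer: 12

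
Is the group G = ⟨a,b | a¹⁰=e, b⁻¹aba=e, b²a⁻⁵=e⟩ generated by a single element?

Every cyclic group is abelian. But a·b = ab while b·a = a⁴b⁻¹, so a·b ≠ b·a and G is not abelian. Hence G is not cyclic.

Answer: No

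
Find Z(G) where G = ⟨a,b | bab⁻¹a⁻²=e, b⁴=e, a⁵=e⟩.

An element z ∈ Z(G) iff z commutes with every generator.
For example e is central: e·a = a = a·e; e·b = b = b·e.
Whereas a ∉ Z(G) since a·b = ab ≠ a²b = b·a.
Checking each of the 20 elements this way gives Z(G) = {e}, of order 1.

Answer: {e}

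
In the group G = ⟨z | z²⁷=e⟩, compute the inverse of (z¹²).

The order of (z¹²) is 9 (smallest k with (z¹²)ᵏ = e), so (z¹²)⁻¹ = (z¹²)⁸ = z¹⁵.
Check: (z¹²) · (z¹⁵) → (z¹²) · z¹⁵ = e, giving e as required.

Answer: z¹⁵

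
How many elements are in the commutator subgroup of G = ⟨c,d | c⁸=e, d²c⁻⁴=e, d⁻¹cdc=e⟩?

G' = [G, G] is generated by all commutators. The generator-pair commutators are: [c, d] = c².
The subgroup they normally generate is {e, c², c⁴, c⁶}, of order 4.
Check: |G/G'| = 16/4 = 4 is the order of the abelianisation.

Answer: 4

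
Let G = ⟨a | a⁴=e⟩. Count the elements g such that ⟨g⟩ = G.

G is cyclic of order 4. An element generates G iff its order is 4, and a cyclic group of order 4 has exactly φ(4) = 2 such elements.

Answer: 2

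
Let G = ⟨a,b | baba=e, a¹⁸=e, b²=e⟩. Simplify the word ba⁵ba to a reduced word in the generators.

Multiply left to right, reducing at each step:
  b · a⁵ = a¹³b
  (a¹³b) · b = a¹³
  (a¹³) · a = a¹⁴

Answer: a¹⁴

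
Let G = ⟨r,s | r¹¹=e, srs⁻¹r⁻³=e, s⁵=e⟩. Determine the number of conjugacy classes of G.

The conjugacy classes (representative and size) are:
  [e] (size 1), [r³] (size 5), [r⁶] (size 5), [r⁷s] (size 11), [r⁹s²] (size 11), [r⁷s³] (size 11), [r⁷s⁴] (size 11).
Class equation: 1 + 5 + 5 + 11 + 11 + 11 + 11 = 55 = |G|. So G has 7 conjugacy classes.

Answer: 7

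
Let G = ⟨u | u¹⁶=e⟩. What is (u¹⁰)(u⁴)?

Compute (u¹⁰) · (u⁴) by multiplying left to right and reducing via the relations at each step:
  (u¹⁰) · u⁴ = u¹⁴

Answer: u¹⁴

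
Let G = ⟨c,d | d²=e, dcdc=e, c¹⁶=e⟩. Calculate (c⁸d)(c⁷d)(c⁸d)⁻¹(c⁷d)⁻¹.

[(c⁸d), (c⁷d)] = (c⁸d)·(c⁷d)·(c⁸d)⁻¹·(c⁷d)⁻¹.
  (c⁸d) · (c⁷d) = c
  c · (c⁸d) = c⁹d
  (c⁹d) · (c⁷d) = c²

Answer: c²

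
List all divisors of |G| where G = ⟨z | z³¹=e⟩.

|G| = 31 = 31. By Lagrange's theorem the order of any subgroup divides 31; the divisors of 31 are 1, 31.

Answer: 1, 31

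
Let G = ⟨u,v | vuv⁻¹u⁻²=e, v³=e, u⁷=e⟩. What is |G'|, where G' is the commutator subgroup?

G' = [G, G] is generated by all commutators. The generator-pair commutators are: [u, v] = u⁶.
The subgroup they normally generate is {e, u, u², u³, u⁴, u⁵, u⁶}, of order 7.
Check: |G/G'| = 21/7 = 3 is the order of the abelianisation.

Answer: 7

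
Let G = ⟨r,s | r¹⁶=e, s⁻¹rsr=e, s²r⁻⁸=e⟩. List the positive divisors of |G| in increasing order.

|G| = 32 = 2⁵. By Lagrange's theorem the order of any subgroup divides 32; the divisors of 32 are 1, 2, 4, 8, 16, 32.

Answer: 1, 2, 4, 8, 16, 32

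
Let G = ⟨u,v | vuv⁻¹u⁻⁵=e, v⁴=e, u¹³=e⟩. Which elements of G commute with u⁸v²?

⟨u⁸v²⟩ ⊆ C_G(u⁸v²) since powers of u⁸v² commute with u⁸v²; so |C_G(u⁸v²)| ≥ |⟨u⁸v²⟩| = 2.
By orbit–stabilizer, |C_G(u⁸v²)| = |G| / |conj. class of u⁸v²| = 52 / 13 = 4.
The 4 elements commuting with u⁸v² are {e, u¹⁰v, u⁸v², u¹¹v³}.

Answer: {e, u¹⁰v, u⁸v², u¹¹v³}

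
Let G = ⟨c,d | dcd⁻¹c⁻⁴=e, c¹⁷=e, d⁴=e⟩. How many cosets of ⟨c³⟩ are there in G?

First find ord(c³) by computing successive powers:
  (c³)¹ = c³, (c³)² = c⁶, (c³)³ = c⁹, (c³)⁴ = c¹², (c³)⁵ = c¹⁵, (c³)⁶ = c, (c³)⁷ = c⁴, (c³)⁸ = c⁷, (c³)⁹ = c¹⁰, (c³)¹⁰ = c¹³, (c³)¹¹ = c¹⁶, (c³)¹² = c², (c³)¹³ = c⁵, (c³)¹⁴ = c⁸, (c³)¹⁵ = c¹¹, (c³)¹⁶ = c¹⁴, (c³)¹⁷ = e.
So |⟨c³⟩| = ord(c³) = 17. With |G| = 68, by Lagrange [G : ⟨c³⟩] = 68/17 = 4.

Answer: 4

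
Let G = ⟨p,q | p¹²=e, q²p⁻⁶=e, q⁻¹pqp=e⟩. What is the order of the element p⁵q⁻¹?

Compute successive powers until reaching e:
  (p⁵q⁻¹)¹ = p⁵q⁻¹, (p⁵q⁻¹)² = p⁶, (p⁵q⁻¹)³ = p⁵q, (p⁵q⁻¹)⁴ = e.
The smallest positive k with (p⁵q⁻¹)ᵏ = e is 4.

Answer: 4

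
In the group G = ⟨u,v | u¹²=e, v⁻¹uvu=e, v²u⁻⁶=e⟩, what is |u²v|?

Compute successive powers until reaching e:
  (u²v)¹ = u²v, (u²v)² = u⁶, (u²v)³ = u²v⁻¹, (u²v)⁴ = e.
The smallest positive k with (u²v)ᵏ = e is 4.

Answer: 4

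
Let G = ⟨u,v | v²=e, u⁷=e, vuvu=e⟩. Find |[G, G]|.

G' = [G, G] is generated by all commutators. The generator-pair commutators are: [u, v] = u².
The subgroup they normally generate is {e, u, u², u³, u⁴, u⁵, u⁶}, of order 7.
Check: |G/G'| = 14/7 = 2 is the order of the abelianisation.

Answer: 7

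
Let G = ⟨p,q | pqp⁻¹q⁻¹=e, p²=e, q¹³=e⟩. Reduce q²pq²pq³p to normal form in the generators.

Multiply left to right, reducing at each step:
  (q²) · p = pq²
  (pq²) · q² = pq⁴
  (pq⁴) · p = q⁴
  (q⁴) · q³ = q⁷
  (q⁷) · p = pq⁷

Answer: pq⁷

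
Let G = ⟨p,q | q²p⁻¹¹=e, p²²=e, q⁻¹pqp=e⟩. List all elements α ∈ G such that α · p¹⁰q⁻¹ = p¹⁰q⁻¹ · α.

⟨p¹⁰q⁻¹⟩ ⊆ C_G(p¹⁰q⁻¹) since powers of p¹⁰q⁻¹ commute with p¹⁰q⁻¹; so |C_G(p¹⁰q⁻¹)| ≥ |⟨p¹⁰q⁻¹⟩| = 4.
By orbit–stabilizer, |C_G(p¹⁰q⁻¹)| = |G| / |conj. class of p¹⁰q⁻¹| = 44 / 11 = 4.
The 4 elements commuting with p¹⁰q⁻¹ are {e, p¹¹, p¹⁰q, p¹⁰q⁻¹}.

Answer: {e, p¹¹, p¹⁰q, p¹⁰q⁻¹}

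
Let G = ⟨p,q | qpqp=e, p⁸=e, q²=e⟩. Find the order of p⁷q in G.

Compute successive powers until reaching e:
  (p⁷q)¹ = p⁷q, (p⁷q)² = e.
The smallest positive k with (p⁷q)ᵏ = e is 2.

Answer: 2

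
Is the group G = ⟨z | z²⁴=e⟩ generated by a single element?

|G| = 24. The element z has order 24 (its powers give 24 distinct elements), so ⟨z⟩ = G and G is cyclic.

Answer: Yes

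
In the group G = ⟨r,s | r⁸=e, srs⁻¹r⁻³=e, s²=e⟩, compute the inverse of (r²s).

The order of (r²s) is 2 (smallest k with (r²s)ᵏ = e), so (r²s)⁻¹ = (r²s)¹ = r²s.
Check: (r²s) · (r²s) → (r²s) · r² = s;   s · s = e, giving e as required.

Answer: r²s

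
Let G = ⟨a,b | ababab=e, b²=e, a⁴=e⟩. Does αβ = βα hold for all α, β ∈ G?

a·b = ab but b·a = ba, so a·b ≠ b·a and G is not abelian.

Answer: No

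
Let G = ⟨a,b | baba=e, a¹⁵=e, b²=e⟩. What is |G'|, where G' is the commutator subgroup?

G' = [G, G] is generated by all commutators. The generator-pair commutators are: [a, b] = a².
The subgroup they normally generate is {e, a, a², a³, a⁴, a⁵, a⁶, a⁷, a⁸, a⁹, a¹⁰, a¹¹, a¹², a¹³, a¹⁴}, of order 15.
Check: |G/G'| = 30/15 = 2 is the order of the abelianisation.

Answer: 15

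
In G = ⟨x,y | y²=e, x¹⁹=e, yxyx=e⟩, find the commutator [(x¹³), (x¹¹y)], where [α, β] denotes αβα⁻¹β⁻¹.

[(x¹³), (x¹¹y)] = (x¹³)·(x¹¹y)·(x¹³)⁻¹·(x¹¹y)⁻¹.
  (x¹³) · (x¹¹y) = x⁵y
  (x⁵y) · (x⁶) = x¹⁸y
  (x¹⁸y) · (x¹¹y) = x⁷

Answer: x⁷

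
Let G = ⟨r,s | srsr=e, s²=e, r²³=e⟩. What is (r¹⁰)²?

Compute successive powers of (r¹⁰), reducing at each step:
  (r¹⁰)²: (r¹⁰) · r¹⁰ = r²⁰

Answer: r²⁰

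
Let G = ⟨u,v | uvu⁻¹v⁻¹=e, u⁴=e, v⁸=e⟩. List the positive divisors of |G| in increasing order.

|G| = 32 = 2⁵. By Lagrange's theorem the order of any subgroup divides 32; the divisors of 32 are 1, 2, 4, 8, 16, 32.

Answer: 1, 2, 4, 8, 16, 32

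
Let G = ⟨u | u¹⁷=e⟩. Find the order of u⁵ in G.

Compute successive powers until reaching e:
  (u⁵)¹ = u⁵, (u⁵)² = u¹⁰, (u⁵)³ = u¹⁵, (u⁵)⁴ = u³, (u⁵)⁵ = u⁸, (u⁵)⁶ = u¹³, (u⁵)⁷ = u, (u⁵)⁸ = u⁶, (u⁵)⁹ = u¹¹, (u⁵)¹⁰ = u¹⁶, (u⁵)¹¹ = u⁴, (u⁵)¹² = u⁹, (u⁵)¹³ = u¹⁴, (u⁵)¹⁴ = u², (u⁵)¹⁵ = u⁷, (u⁵)¹⁶ = u¹², (u⁵)¹⁷ = e.
The smallest positive k with (u⁵)ᵏ = e is 17.

Answer: 17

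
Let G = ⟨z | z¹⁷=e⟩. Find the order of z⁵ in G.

Compute successive powers until reaching e:
  (z⁵)¹ = z⁵, (z⁵)² = z¹⁰, (z⁵)³ = z¹⁵, (z⁵)⁴ = z³, (z⁵)⁵ = z⁸, (z⁵)⁶ = z¹³, (z⁵)⁷ = z, (z⁵)⁸ = z⁶, (z⁵)⁹ = z¹¹, (z⁵)¹⁰ = z¹⁶, (z⁵)¹¹ = z⁴, (z⁵)¹² = z⁹, (z⁵)¹³ = z¹⁴, (z⁵)¹⁴ = z², (z⁵)¹⁵ = z⁷, (z⁵)¹⁶ = z¹², (z⁵)¹⁷ = e.
The smallest positive k with (z⁵)ᵏ = e is 17.

Answer: 17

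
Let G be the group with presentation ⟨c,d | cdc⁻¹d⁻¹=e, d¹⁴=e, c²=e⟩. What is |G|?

Enumerate words in the generators, reducing via the relations: the distinct elements are
  {c, d, e, cd, d², d³, d⁴, d⁵, d⁶, d⁷, d⁸, d⁹, cd², cd³, cd⁴, cd⁵, cd⁶, cd⁷, cd⁸, cd⁹, d¹², d¹³, d¹¹, d¹⁰, cd¹², cd¹³, cd¹¹, cd¹⁰}.
No further products give new elements, so |G| = 28.

Answer: 28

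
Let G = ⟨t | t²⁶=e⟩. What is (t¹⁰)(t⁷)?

Compute (t¹⁰) · (t⁷) by multiplying left to right and reducing via the relations at each step:
  (t¹⁰) · t⁷ = t¹⁷

Answer: t¹⁷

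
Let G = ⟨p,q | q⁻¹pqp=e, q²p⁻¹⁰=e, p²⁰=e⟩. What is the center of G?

An element z ∈ Z(G) iff z commutes with every generator.
For example p¹⁰ is central: (p¹⁰)·p = p¹¹ = p·(p¹⁰); (p¹⁰)·q = q⁻¹ = q·(p¹⁰).
Whereas p ∉ Z(G) since p·q = pq ≠ p⁹q⁻¹ = q·p.
Checking each of the 40 elements this way gives Z(G) = {e, p¹⁰}, of order 2.

Answer: {e, p¹⁰}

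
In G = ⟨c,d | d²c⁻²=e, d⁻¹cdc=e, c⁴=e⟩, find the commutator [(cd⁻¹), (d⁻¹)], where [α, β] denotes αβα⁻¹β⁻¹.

[(cd⁻¹), (d⁻¹)] = (cd⁻¹)·(d⁻¹)·(cd⁻¹)⁻¹·(d⁻¹)⁻¹.
  (cd⁻¹) · (d⁻¹) = c³
  (c³) · (cd) = d
  d · d = c²

Answer: c²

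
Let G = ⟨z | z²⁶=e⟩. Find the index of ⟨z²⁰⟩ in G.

First find ord(z²⁰) by computing successive powers:
  (z²⁰)¹ = z²⁰, (z²⁰)² = z¹⁴, (z²⁰)³ = z⁸, (z²⁰)⁴ = z², (z²⁰)⁵ = z²², (z²⁰)⁶ = z¹⁶, (z²⁰)⁷ = z¹⁰, (z²⁰)⁸ = z⁴, (z²⁰)⁹ = z²⁴, (z²⁰)¹⁰ = z¹⁸, (z²⁰)¹¹ = z¹², (z²⁰)¹² = z⁶, (z²⁰)¹³ = e.
So |⟨z²⁰⟩| = ord(z²⁰) = 13. With |G| = 26, by Lagrange [G : ⟨z²⁰⟩] = 26/13 = 2.

Answer: 2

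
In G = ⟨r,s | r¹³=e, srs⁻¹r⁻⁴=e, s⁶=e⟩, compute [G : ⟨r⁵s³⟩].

First find ord(r⁵s³) by computing successive powers:
  (r⁵s³)¹ = r⁵s³, (r⁵s³)² = e.
So |⟨r⁵s³⟩| = ord(r⁵s³) = 2. With |G| = 78, by Lagrange [G : ⟨r⁵s³⟩] = 78/2 = 39.

Answer: 39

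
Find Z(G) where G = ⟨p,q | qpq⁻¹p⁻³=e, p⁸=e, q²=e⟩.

An element z ∈ Z(G) iff z commutes with every generator.
For example p⁴ is central: (p⁴)·p = p⁵ = p·(p⁴); (p⁴)·q = p⁴q = q·(p⁴).
Whereas p ∉ Z(G) since p·q = pq ≠ p³q = q·p.
Checking each of the 16 elements this way gives Z(G) = {e, p⁴}, of order 2.

Answer: {e, p⁴}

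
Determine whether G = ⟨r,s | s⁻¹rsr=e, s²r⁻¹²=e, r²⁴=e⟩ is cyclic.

Every cyclic group is abelian. But r·s = rs while s·r = r¹¹s⁻¹, so r·s ≠ s·r and G is not abelian. Hence G is not cyclic.

Answer: No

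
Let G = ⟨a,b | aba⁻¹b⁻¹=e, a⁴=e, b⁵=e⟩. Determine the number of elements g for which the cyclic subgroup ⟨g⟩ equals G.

G is cyclic of order 20. An element generates G iff its order is 20, and a cyclic group of order 20 has exactly φ(20) = 8 such elements.

Answer: 8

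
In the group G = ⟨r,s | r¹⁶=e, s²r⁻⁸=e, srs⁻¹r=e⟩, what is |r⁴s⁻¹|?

Compute successive powers until reaching e:
  (r⁴s⁻¹)¹ = r⁴s⁻¹, (r⁴s⁻¹)² = r⁸, (r⁴s⁻¹)³ = r⁴s, (r⁴s⁻¹)⁴ = e.
The smallest positive k with (r⁴s⁻¹)ᵏ = e is 4.

Answer: 4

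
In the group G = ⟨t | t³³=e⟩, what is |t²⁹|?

Compute successive powers until reaching e:
  (t²⁹)¹ = t²⁹, (t²⁹)² = t²⁵, (t²⁹)³ = t²¹, (t²⁹)⁴ = t¹⁷, (t²⁹)⁵ = t¹³, (t²⁹)⁶ = t⁹, (t²⁹)⁷ = t⁵, (t²⁹)⁸ = t, (t²⁹)⁹ = t³⁰, (t²⁹)¹⁰ = t²⁶, (t²⁹)¹¹ = t²², (t²⁹)¹² = t¹⁸, (t²⁹)¹³ = t¹⁴, (t²⁹)¹⁴ = t¹⁰, (t²⁹)¹⁵ = t⁶, (t²⁹)¹⁶ = t², (t²⁹)¹⁷ = t³¹, (t²⁹)¹⁸ = t²⁷, (t²⁹)¹⁹ = t²³, (t²⁹)²⁰ = t¹⁹, (t²⁹)²¹ = t¹⁵, (t²⁹)²² = t¹¹, (t²⁹)²³ = t⁷, (t²⁹)²⁴ = t³, (t²⁹)²⁵ = t³², (t²⁹)²⁶ = t²⁸, (t²⁹)²⁷ = t²⁴, (t²⁹)²⁸ = t²⁰, (t²⁹)²⁹ = t¹⁶, (t²⁹)³⁰ = t¹², (t²⁹)³¹ = t⁸, (t²⁹)³² = t⁴, (t²⁹)³³ = e.
The smallest positive k with (t²⁹)ᵏ = e is 33.

Answer: 33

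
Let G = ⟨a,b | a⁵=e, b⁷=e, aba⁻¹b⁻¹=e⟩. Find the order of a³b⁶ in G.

Compute successive powers until reaching e:
  (a³b⁶)¹ = a³b⁶, (a³b⁶)² = ab⁵, (a³b⁶)³ = a⁴b⁴, (a³b⁶)⁴ = a²b³, (a³b⁶)⁵ = b², (a³b⁶)⁶ = a³b, (a³b⁶)⁷ = a, (a³b⁶)⁸ = a⁴b⁶, (a³b⁶)⁹ = a²b⁵, (a³b⁶)¹⁰ = b⁴, (a³b⁶)¹¹ = a³b³, (a³b⁶)¹² = ab², (a³b⁶)¹³ = a⁴b, (a³b⁶)¹⁴ = a², (a³b⁶)¹⁵ = b⁶, (a³b⁶)¹⁶ = a³b⁵, (a³b⁶)¹⁷ = ab⁴, (a³b⁶)¹⁸ = a⁴b³, (a³b⁶)¹⁹ = a²b², (a³b⁶)²⁰ = b, (a³b⁶)²¹ = a³, (a³b⁶)²² = ab⁶, (a³b⁶)²³ = a⁴b⁵, (a³b⁶)²⁴ = a²b⁴, (a³b⁶)²⁵ = b³, (a³b⁶)²⁶ = a³b², (a³b⁶)²⁷ = ab, (a³b⁶)²⁸ = a⁴, (a³b⁶)²⁹ = a²b⁶, (a³b⁶)³⁰ = b⁵, (a³b⁶)³¹ = a³b⁴, (a³b⁶)³² = ab³, (a³b⁶)³³ = a⁴b², (a³b⁶)³⁴ = a²b, (a³b⁶)³⁵ = e.
The smallest positive k with (a³b⁶)ᵏ = e is 35.

Answer: 35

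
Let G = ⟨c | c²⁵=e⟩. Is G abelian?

G has a single generator, so G is cyclic and hence abelian.

Answer: Yes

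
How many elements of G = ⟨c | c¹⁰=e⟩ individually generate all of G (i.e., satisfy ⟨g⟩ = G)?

G is cyclic of order 10. An element generates G iff its order is 10, and a cyclic group of order 10 has exactly φ(10) = 4 such elements.

Answer: 4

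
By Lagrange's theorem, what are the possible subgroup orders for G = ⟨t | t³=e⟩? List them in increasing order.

|G| = 3 = 3. By Lagrange's theorem the order of any subgroup divides 3; the divisors of 3 are 1, 3.

Answer: 1, 3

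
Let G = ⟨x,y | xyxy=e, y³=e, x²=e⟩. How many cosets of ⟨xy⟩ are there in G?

First find ord(xy) by computing successive powers:
  (xy)¹ = xy, (xy)² = e.
So |⟨xy⟩| = ord(xy) = 2. With |G| = 6, by Lagrange [G : ⟨xy⟩] = 6/2 = 3.

Answer: 3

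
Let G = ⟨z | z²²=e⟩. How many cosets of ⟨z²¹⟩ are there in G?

First find ord(z²¹) by computing successive powers:
  (z²¹)¹ = z²¹, (z²¹)² = z²⁰, (z²¹)³ = z¹⁹, (z²¹)⁴ = z¹⁸, (z²¹)⁵ = z¹⁷, (z²¹)⁶ = z¹⁶, (z²¹)⁷ = z¹⁵, (z²¹)⁸ = z¹⁴, (z²¹)⁹ = z¹³, (z²¹)¹⁰ = z¹², (z²¹)¹¹ = z¹¹, (z²¹)¹² = z¹⁰, (z²¹)¹³ = z⁹, (z²¹)¹⁴ = z⁸, (z²¹)¹⁵ = z⁷, (z²¹)¹⁶ = z⁶, (z²¹)¹⁷ = z⁵, (z²¹)¹⁸ = z⁴, (z²¹)¹⁹ = z³, (z²¹)²⁰ = z², (z²¹)²¹ = z, (z²¹)²² = e.
So |⟨z²¹⟩| = ord(z²¹) = 22. With |G| = 22, by Lagrange [G : ⟨z²¹⟩] = 22/22 = 1.

Answer: 1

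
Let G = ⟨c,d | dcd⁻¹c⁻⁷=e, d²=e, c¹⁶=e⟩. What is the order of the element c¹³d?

Compute successive powers until reaching e:
  (c¹³d)¹ = c¹³d, (c¹³d)² = c⁸, (c¹³d)³ = c⁵d, (c¹³d)⁴ = e.
The smallest positive k with (c¹³d)ᵏ = e is 4.

Answer: 4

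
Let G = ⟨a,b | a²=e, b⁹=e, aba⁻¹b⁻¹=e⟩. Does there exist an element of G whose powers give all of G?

|G| = 18. The element ab has order 18 (its powers give 18 distinct elements), so ⟨ab⟩ = G and G is cyclic.

Answer: Yes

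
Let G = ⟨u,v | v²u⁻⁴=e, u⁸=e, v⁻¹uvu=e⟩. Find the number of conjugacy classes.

The conjugacy classes (representative and size) are:
  [e] (size 1), [u⁷] (size 2), [u⁶] (size 2), [u³] (size 2), [u⁴] (size 1), [u²v⁻¹] (size 4), [u³v⁻¹] (size 4).
Class equation: 1 + 2 + 2 + 2 + 1 + 4 + 4 = 16 = |G|. So G has 7 conjugacy classes.

Answer: 7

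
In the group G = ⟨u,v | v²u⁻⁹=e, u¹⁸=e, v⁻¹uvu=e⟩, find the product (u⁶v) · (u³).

Compute (u⁶v) · (u³) by multiplying left to right and reducing via the relations at each step:
  (u⁶v) · u³ = u³v

Answer: u³v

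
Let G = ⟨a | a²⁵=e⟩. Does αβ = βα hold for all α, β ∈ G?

G has a single generator, so G is cyclic and hence abelian.

Answer: Yes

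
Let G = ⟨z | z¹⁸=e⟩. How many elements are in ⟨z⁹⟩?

|⟨z⁹⟩| equals the order of z⁹. Compute successive powers until reaching e:
  (z⁹)¹ = z⁹, (z⁹)² = e.
The smallest positive k with (z⁹)ᵏ = e is 2, so |⟨z⁹⟩| = 2.

Answer: 2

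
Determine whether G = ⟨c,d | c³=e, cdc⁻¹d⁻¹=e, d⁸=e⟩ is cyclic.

|G| = 24. The element cd has order 24 (its powers give 24 distinct elements), so ⟨cd⟩ = G and G is cyclic.

Answer: Yes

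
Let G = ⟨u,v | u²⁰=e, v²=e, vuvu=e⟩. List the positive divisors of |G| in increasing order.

|G| = 40 = 2³ · 5. By Lagrange's theorem the order of any subgroup divides 40; the divisors of 40 are 1, 2, 4, 5, 8, 10, 20, 40.

Answer: 1, 2, 4, 5, 8, 10, 20, 40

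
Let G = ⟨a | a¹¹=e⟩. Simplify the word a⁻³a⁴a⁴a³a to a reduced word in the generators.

Multiply left to right, reducing at each step:
  (a⁸) · a⁴ = a
  a · a⁴ = a⁵
  (a⁵) · a³ = a⁸
  (a⁸) · a = a⁹

Answer: a⁹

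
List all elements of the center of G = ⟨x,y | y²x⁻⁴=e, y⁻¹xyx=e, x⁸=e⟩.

An element z ∈ Z(G) iff z commutes with every generator.
For example x⁴ is central: (x⁴)·x = x⁵ = x·(x⁴); (x⁴)·y = y⁻¹ = y·(x⁴).
Whereas x ∉ Z(G) since x·y = xy ≠ x³y⁻¹ = y·x.
Checking each of the 16 elements this way gives Z(G) = {e, x⁴}, of order 2.

Answer: {e, x⁴}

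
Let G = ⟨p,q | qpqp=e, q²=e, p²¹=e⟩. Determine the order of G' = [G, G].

G' = [G, G] is generated by all commutators. The generator-pair commutators are: [p, q] = p².
The subgroup they normally generate is {e, p, p², p³, p⁴, p⁵, p⁶, p⁷, p⁸, p⁹, p¹⁰, p¹¹, p¹², p¹³, p¹⁴, p¹⁵, p¹⁶, p¹⁷, p¹⁸, p¹⁹, p²⁰}, of order 21.
Check: |G/G'| = 42/21 = 2 is the order of the abelianisation.

Answer: 21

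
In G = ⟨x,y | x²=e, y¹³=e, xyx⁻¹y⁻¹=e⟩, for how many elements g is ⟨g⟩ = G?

G is cyclic of order 26. An element generates G iff its order is 26, and a cyclic group of order 26 has exactly φ(26) = 12 such elements.

Answer: 12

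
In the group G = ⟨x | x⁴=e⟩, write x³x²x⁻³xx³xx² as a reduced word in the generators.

Multiply left to right, reducing at each step:
  (x³) · x² = x
  x · x⁻³ = x²
  (x²) · x = x³
  (x³) · x³ = x²
  (x²) · x = x³
  (x³) · x² = x

Answer: x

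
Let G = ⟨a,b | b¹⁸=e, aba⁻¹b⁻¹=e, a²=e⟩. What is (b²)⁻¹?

The order of (b²) is 9 (smallest k with (b²)ᵏ = e), so (b²)⁻¹ = (b²)⁸ = b¹⁶.
Check: (b²) · (b¹⁶) → (b²) · b¹⁶ = e, giving e as required.

Answer: b¹⁶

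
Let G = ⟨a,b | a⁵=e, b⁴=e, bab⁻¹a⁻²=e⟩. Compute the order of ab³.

Compute successive powers until reaching e:
  (ab³)¹ = ab³, (ab³)² = a⁴b², (ab³)³ = a³b, (ab³)⁴ = e.
The smallest positive k with (ab³)ᵏ = e is 4.

Answer: 4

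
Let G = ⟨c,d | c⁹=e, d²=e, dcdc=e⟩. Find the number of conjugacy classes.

The conjugacy classes (representative and size) are:
  [e] (size 1), [c⁸] (size 2), [c⁷] (size 2), [c⁶] (size 2), [c⁵] (size 2), [c⁴d] (size 9).
Class equation: 1 + 2 + 2 + 2 + 2 + 9 = 18 = |G|. So G has 6 conjugacy classes.

Answer: 6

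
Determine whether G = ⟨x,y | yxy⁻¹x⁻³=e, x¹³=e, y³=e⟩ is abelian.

x·y = xy but y·x = x³y, so x·y ≠ y·x and G is not abelian.

Answer: No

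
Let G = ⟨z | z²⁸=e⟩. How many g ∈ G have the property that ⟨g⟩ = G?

G is cyclic of order 28. An element generates G iff its order is 28, and a cyclic group of order 28 has exactly φ(28) = 12 such elements.

Answer: 12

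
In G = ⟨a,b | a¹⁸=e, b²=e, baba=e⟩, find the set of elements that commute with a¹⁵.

⟨a¹⁵⟩ ⊆ C_G(a¹⁵) since powers of a¹⁵ commute with a¹⁵; so |C_G(a¹⁵)| ≥ |⟨a¹⁵⟩| = 6.
By orbit–stabilizer, |C_G(a¹⁵)| = |G| / |conj. class of a¹⁵| = 36 / 2 = 18.
The 18 elements commuting with a¹⁵ are {e, a, a², a³, a⁴, a⁵, a⁶, a⁷, a⁸, a⁹, a¹⁰, a¹¹, a¹², a¹³, a¹⁴, a¹⁵, a¹⁶, a¹⁷}.

Answer: {e, a, a², a³, a⁴, a⁵, a⁶, a⁷, a⁸, a⁹, a¹⁰, a¹¹, a¹², a¹³, a¹⁴, a¹⁵, a¹⁶, a¹⁷}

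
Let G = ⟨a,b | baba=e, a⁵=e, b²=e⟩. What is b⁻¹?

The order of b is 2 (smallest k with bᵏ = e), so b⁻¹ = b¹ = b.
Check: b · b → b · b = e, giving e as required.

Answer: b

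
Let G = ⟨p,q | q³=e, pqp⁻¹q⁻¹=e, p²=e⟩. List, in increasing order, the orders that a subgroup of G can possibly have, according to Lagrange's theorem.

|G| = 6 = 2 · 3. By Lagrange's theorem the order of any subgroup divides 6; the divisors of 6 are 1, 2, 3, 6.

Answer: 1, 2, 3, 6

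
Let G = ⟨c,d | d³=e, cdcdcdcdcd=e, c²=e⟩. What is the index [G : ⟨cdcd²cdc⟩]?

First find ord(cdcd²cdc) by computing successive powers:
  (cdcd²cdc)¹ = cdcd²cdc, (cdcd²cdc)² = cd²cd²c, (cdcd²cdc)³ = cdcdc, (cdcd²cdc)⁴ = cd²cdcd²c, (cdcd²cdc)⁵ = e.
So |⟨cdcd²cdc⟩| = ord(cdcd²cdc) = 5. With |G| = 60, by Lagrange [G : ⟨cdcd²cdc⟩] = 60/5 = 12.

Answer: 12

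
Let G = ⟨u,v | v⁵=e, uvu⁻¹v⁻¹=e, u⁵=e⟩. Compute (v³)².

Compute successive powers of (v³), reducing at each step:
  (v³)²: (v³) · v³ = v

Answer: v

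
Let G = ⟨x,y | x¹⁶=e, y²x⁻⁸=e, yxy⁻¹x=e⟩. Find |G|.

Enumerate words in the generators, reducing via the relations: the distinct elements are
  {e, x, y, xy, x², x³, x⁴, x⁵, x⁶, x⁷, x⁸, x⁹, x²y, x³y, x¹², x¹³, x¹¹, x¹⁰, x¹⁴, x¹⁵, x⁴y, x⁵y, x⁶y, x⁷y, y⁻¹, xy⁻¹, x²y⁻¹, x³y⁻¹, x⁴y⁻¹, x⁵y⁻¹, x⁶y⁻¹, x⁷y⁻¹}.
No further products give new elements, so |G| = 32.

Answer: 32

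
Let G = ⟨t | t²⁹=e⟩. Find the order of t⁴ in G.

Compute successive powers until reaching e:
  (t⁴)¹ = t⁴, (t⁴)² = t⁸, (t⁴)³ = t¹², (t⁴)⁴ = t¹⁶, (t⁴)⁵ = t²⁰, (t⁴)⁶ = t²⁴, (t⁴)⁷ = t²⁸, (t⁴)⁸ = t³, (t⁴)⁹ = t⁷, (t⁴)¹⁰ = t¹¹, (t⁴)¹¹ = t¹⁵, (t⁴)¹² = t¹⁹, (t⁴)¹³ = t²³, (t⁴)¹⁴ = t²⁷, (t⁴)¹⁵ = t², (t⁴)¹⁶ = t⁶, (t⁴)¹⁷ = t¹⁰, (t⁴)¹⁸ = t¹⁴, (t⁴)¹⁹ = t¹⁸, (t⁴)²⁰ = t²², (t⁴)²¹ = t²⁶, (t⁴)²² = t, (t⁴)²³ = t⁵, (t⁴)²⁴ = t⁹, (t⁴)²⁵ = t¹³, (t⁴)²⁶ = t¹⁷, (t⁴)²⁷ = t²¹, (t⁴)²⁸ = t²⁵, (t⁴)²⁹ = e.
The smallest positive k with (t⁴)ᵏ = e is 29.

Answer: 29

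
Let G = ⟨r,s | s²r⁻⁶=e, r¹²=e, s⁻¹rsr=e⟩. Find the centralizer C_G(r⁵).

⟨r⁵⟩ ⊆ C_G(r⁵) since powers of r⁵ commute with r⁵; so |C_G(r⁵)| ≥ |⟨r⁵⟩| = 12.
By orbit–stabilizer, |C_G(r⁵)| = |G| / |conj. class of r⁵| = 24 / 2 = 12.
The 12 elements commuting with r⁵ are {e, r, r², r³, r⁴, r⁵, r⁶, r⁷, r⁸, r⁹, r¹⁰, r¹¹}.

Answer: {e, r, r², r³, r⁴, r⁵, r⁶, r⁷, r⁸, r⁹, r¹⁰, r¹¹}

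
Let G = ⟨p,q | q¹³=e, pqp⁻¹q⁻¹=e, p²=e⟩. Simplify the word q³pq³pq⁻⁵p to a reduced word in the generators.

Multiply left to right, reducing at each step:
  (q³) · p = pq³
  (pq³) · q³ = pq⁶
  (pq⁶) · p = q⁶
  (q⁶) · q⁻⁵ = q
  q · p = pq

Answer: pq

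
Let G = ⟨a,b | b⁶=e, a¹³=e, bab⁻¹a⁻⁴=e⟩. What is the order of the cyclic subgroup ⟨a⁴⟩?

|⟨a⁴⟩| equals the order of a⁴. Compute successive powers until reaching e:
  (a⁴)¹ = a⁴, (a⁴)² = a⁸, (a⁴)³ = a¹², (a⁴)⁴ = a³, (a⁴)⁵ = a⁷, (a⁴)⁶ = a¹¹, (a⁴)⁷ = a², (a⁴)⁸ = a⁶, (a⁴)⁹ = a¹⁰, (a⁴)¹⁰ = a, (a⁴)¹¹ = a⁵, (a⁴)¹² = a⁹, (a⁴)¹³ = e.
The smallest positive k with (a⁴)ᵏ = e is 13, so |⟨a⁴⟩| = 13.

Answer: 13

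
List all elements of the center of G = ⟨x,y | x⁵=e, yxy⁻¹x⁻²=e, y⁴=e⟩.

An element z ∈ Z(G) iff z commutes with every generator.
For example e is central: e·x = x = x·e; e·y = y = y·e.
Whereas x ∉ Z(G) since x·y = xy ≠ x²y = y·x.
Checking each of the 20 elements this way gives Z(G) = {e}, of order 1.

Answer: {e}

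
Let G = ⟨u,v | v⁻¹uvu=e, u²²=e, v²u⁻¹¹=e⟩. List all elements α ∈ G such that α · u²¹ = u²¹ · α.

⟨u²¹⟩ ⊆ C_G(u²¹) since powers of u²¹ commute with u²¹; so |C_G(u²¹)| ≥ |⟨u²¹⟩| = 22.
By orbit–stabilizer, |C_G(u²¹)| = |G| / |conj. class of u²¹| = 44 / 2 = 22.
The 22 elements commuting with u²¹ are {e, u, u², u³, u⁴, u⁵, u⁶, u⁷, u⁸, u⁹, u¹⁰, u¹¹, u¹², u¹³, u¹⁴, u¹⁵, u¹⁶, u¹⁷, u¹⁸, u¹⁹, u²⁰, u²¹}.

Answer: {e, u, u², u³, u⁴, u⁵, u⁶, u⁷, u⁸, u⁹, u¹⁰, u¹¹, u¹², u¹³, u¹⁴, u¹⁵, u¹⁶, u¹⁷, u¹⁸, u¹⁹, u²⁰, u²¹}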